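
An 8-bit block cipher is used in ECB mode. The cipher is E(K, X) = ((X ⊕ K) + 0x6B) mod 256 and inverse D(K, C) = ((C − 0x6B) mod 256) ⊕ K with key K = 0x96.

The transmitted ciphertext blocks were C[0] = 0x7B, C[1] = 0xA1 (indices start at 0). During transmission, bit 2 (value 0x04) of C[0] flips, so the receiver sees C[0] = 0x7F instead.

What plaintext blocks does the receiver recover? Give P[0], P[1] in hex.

P[0] = 0x82, P[1] = 0xA0

ECB decryption: P_i = D(K, C_i).
Only C[0] changed, to 0x7F. In ECB, a change in C_i affects only P_i. Decrypting the received ciphertext:
P[0]: D(K, 0x7F) = 0x82.
P[1]: D(K, 0xA1) = 0xA0.
Blocks that differ from the original plaintext: P[0].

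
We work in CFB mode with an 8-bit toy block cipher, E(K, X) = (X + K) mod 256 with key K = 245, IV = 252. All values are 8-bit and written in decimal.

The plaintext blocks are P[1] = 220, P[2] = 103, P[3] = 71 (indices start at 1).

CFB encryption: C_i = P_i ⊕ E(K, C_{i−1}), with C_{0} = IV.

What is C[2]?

C[2] = 69

C[1]: E(K, 252) = 241; 220 ⊕ 241 = 45.
C[2]: E(K, 45) = 34; 103 ⊕ 34 = 69.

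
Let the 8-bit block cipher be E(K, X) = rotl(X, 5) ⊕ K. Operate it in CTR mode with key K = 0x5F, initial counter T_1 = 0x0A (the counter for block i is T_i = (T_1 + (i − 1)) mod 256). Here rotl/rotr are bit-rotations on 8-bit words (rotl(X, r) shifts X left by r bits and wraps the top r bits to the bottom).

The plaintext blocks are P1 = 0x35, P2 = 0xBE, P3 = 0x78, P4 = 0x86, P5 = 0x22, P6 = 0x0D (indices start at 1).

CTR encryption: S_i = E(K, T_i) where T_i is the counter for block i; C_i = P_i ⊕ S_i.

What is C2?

C1: T = 0x0A, S = E(K, T) = 0x1E; 0x35 ⊕ 0x1E = 0x2B.
C2: T = 0x0B, S = E(K, T) = 0x3E; 0xBE ⊕ 0x3E = 0x80.

C2 = 0x80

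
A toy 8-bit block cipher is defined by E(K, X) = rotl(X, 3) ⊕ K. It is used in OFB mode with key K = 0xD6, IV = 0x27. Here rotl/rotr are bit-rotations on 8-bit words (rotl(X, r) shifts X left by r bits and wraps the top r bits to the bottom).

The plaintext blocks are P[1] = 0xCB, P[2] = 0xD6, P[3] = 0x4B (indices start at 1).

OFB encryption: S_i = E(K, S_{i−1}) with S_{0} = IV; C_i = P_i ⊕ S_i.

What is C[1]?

C[1] = 0x24

C[1]: S = E(K, 0x27) = 0xEF; 0xCB ⊕ 0xEF = 0x24.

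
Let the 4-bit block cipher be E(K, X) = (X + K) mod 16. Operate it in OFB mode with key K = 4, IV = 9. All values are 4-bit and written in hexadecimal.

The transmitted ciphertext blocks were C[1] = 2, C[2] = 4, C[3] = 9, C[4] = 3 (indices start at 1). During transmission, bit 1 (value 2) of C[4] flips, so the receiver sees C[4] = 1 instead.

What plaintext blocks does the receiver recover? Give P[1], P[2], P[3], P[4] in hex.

P[1] = F, P[2] = 5, P[3] = C, P[4] = 8

OFB decryption: S_i = E(K, S_{i−1}) with S_{0} = IV; P_i = C_i ⊕ S_i.
Only C[4] changed, to 1. In OFB, a change in C_i flips the same bit in P_i only; the keystream is unaffected. Decrypting the received ciphertext:
P[1]: S = E(K, 9) = D; 2 ⊕ D = F.
P[2]: S = E(K, D) = 1; 4 ⊕ 1 = 5.
P[3]: S = E(K, 1) = 5; 9 ⊕ 5 = C.
P[4]: S = E(K, 5) = 9; 1 ⊕ 9 = 8.
Blocks that differ from the original plaintext: P[4].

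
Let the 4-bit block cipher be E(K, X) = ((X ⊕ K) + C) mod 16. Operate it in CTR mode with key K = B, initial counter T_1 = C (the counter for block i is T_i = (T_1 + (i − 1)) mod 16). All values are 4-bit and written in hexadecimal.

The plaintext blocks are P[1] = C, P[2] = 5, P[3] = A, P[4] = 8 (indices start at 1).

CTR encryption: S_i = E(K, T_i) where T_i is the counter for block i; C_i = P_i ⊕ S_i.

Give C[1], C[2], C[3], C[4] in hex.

C[1] = F, C[2] = 7, C[3] = B, C[4] = 8

C[1]: T = C, S = E(K, T) = 3; C ⊕ 3 = F.
C[2]: T = D, S = E(K, T) = 2; 5 ⊕ 2 = 7.
C[3]: T = E, S = E(K, T) = 1; A ⊕ 1 = B.
C[4]: T = F, S = E(K, T) = 0; 8 ⊕ 0 = 8.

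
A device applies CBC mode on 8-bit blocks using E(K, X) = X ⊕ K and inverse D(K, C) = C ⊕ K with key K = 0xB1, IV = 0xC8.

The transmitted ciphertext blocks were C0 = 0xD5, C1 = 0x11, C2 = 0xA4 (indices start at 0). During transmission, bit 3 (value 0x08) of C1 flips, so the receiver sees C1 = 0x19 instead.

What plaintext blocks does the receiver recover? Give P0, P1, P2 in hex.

P0 = 0xAC, P1 = 0x7D, P2 = 0x0C

CBC decryption: P_i = D(K, C_i) ⊕ C_{i−1}, with C_{−1} = IV.
Only C1 changed, to 0x19. In CBC, a change in C_i garbles P_i and flips the same bit in P_{i+1}. Decrypting the received ciphertext:
P0: D(K, 0xD5) = 0x64; 0x64 ⊕ 0xC8 = 0xAC.
P1: D(K, 0x19) = 0xA8; 0xA8 ⊕ 0xD5 = 0x7D.
P2: D(K, 0xA4) = 0x15; 0x15 ⊕ 0x19 = 0x0C.
Blocks that differ from the original plaintext: P1, P2.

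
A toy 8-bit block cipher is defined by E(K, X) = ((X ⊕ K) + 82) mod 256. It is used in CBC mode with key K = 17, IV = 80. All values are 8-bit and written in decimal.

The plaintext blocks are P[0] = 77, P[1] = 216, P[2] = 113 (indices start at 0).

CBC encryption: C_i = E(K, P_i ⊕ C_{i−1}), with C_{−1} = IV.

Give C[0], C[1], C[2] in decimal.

C[0] = 94, C[1] = 233, C[2] = 219

C[0]: P[0] ⊕ 80 = 29; E(K, 29) = 94.
C[1]: P[1] ⊕ 94 = 134; E(K, 134) = 233.
C[2]: P[2] ⊕ 233 = 152; E(K, 152) = 219.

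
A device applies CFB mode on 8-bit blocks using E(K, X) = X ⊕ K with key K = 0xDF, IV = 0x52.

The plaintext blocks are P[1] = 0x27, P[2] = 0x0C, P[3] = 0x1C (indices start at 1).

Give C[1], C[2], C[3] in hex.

CFB encryption: C_i = P_i ⊕ E(K, C_{i−1}), with C_{0} = IV.
C[1]: E(K, 0x52) = 0x8D; 0x27 ⊕ 0x8D = 0xAA.
C[2]: E(K, 0xAA) = 0x75; 0x0C ⊕ 0x75 = 0x79.
C[3]: E(K, 0x79) = 0xA6; 0x1C ⊕ 0xA6 = 0xBA.

C[1] = 0xAA, C[2] = 0x79, C[3] = 0xBA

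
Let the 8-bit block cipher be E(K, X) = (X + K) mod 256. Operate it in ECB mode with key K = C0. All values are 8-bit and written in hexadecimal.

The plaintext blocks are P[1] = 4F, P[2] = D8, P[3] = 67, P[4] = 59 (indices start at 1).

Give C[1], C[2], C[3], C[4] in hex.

ECB encryption: C_i = E(K, P_i).
C[1]: E(K, 4F) = 0F.
C[2]: E(K, D8) = 98.
C[3]: E(K, 67) = 27.
C[4]: E(K, 59) = 19.

C[1] = 0F, C[2] = 98, C[3] = 27, C[4] = 19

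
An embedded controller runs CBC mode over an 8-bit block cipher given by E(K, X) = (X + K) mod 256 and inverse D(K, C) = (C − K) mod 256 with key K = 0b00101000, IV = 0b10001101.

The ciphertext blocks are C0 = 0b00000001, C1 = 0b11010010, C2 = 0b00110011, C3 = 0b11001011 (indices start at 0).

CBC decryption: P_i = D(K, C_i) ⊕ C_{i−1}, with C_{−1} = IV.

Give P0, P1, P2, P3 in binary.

P0 = 0b01010100, P1 = 0b10101011, P2 = 0b11011001, P3 = 0b10010000

P0: D(K, 0b00000001) = 0b11011001; 0b11011001 ⊕ 0b10001101 = 0b01010100.
P1: D(K, 0b11010010) = 0b10101010; 0b10101010 ⊕ 0b00000001 = 0b10101011.
P2: D(K, 0b00110011) = 0b00001011; 0b00001011 ⊕ 0b11010010 = 0b11011001.
P3: D(K, 0b11001011) = 0b10100011; 0b10100011 ⊕ 0b00110011 = 0b10010000.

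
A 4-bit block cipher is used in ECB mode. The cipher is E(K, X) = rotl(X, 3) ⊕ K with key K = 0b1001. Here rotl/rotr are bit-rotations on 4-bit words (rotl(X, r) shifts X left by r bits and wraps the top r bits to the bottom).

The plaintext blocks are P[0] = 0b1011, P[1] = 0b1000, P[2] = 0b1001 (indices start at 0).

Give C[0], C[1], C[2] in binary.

ECB encryption: C_i = E(K, P_i).
C[0]: E(K, 0b1011) = 0b0100.
C[1]: E(K, 0b1000) = 0b1101.
C[2]: E(K, 0b1001) = 0b0101.

C[0] = 0b0100, C[1] = 0b1101, C[2] = 0b0101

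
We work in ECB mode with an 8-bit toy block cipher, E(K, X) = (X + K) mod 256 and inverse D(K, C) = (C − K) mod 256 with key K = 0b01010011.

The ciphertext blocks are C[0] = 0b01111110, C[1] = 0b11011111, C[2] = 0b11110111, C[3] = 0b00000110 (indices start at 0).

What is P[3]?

P[3] = 0b10110011

ECB decryption: P_i = D(K, C_i).
P[3]: D(K, 0b00000110) = 0b10110011.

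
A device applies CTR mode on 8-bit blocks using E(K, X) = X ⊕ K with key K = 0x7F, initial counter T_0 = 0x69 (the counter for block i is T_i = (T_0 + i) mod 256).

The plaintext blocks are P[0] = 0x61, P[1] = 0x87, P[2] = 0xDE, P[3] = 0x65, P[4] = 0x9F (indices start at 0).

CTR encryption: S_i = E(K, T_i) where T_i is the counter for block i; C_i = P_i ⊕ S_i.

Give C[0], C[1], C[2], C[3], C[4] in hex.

C[0]: T = 0x69, S = E(K, T) = 0x16; 0x61 ⊕ 0x16 = 0x77.
C[1]: T = 0x6A, S = E(K, T) = 0x15; 0x87 ⊕ 0x15 = 0x92.
C[2]: T = 0x6B, S = E(K, T) = 0x14; 0xDE ⊕ 0x14 = 0xCA.
C[3]: T = 0x6C, S = E(K, T) = 0x13; 0x65 ⊕ 0x13 = 0x76.
C[4]: T = 0x6D, S = E(K, T) = 0x12; 0x9F ⊕ 0x12 = 0x8D.

C[0] = 0x77, C[1] = 0x92, C[2] = 0xCA, C[3] = 0x76, C[4] = 0x8D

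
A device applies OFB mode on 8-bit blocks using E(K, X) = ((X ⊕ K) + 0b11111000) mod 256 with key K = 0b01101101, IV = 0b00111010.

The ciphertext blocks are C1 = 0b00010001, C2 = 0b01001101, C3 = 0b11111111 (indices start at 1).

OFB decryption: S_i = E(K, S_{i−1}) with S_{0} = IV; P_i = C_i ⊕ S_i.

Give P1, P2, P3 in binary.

P1: S = E(K, 0b00111010) = 0b01001111; 0b00010001 ⊕ 0b01001111 = 0b01011110.
P2: S = E(K, 0b01001111) = 0b00011010; 0b01001101 ⊕ 0b00011010 = 0b01010111.
P3: S = E(K, 0b00011010) = 0b01101111; 0b11111111 ⊕ 0b01101111 = 0b10010000.

P1 = 0b01011110, P2 = 0b01010111, P3 = 0b10010000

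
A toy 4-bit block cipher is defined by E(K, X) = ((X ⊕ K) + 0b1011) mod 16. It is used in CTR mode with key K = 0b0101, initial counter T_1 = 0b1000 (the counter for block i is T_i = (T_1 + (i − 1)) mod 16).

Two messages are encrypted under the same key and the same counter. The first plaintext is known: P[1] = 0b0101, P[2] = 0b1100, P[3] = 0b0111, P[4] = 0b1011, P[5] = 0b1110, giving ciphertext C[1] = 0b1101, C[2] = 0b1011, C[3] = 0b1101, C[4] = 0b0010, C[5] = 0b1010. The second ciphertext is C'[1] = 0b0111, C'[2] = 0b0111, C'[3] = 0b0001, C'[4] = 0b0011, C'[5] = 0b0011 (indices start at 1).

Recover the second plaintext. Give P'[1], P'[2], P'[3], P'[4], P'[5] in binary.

P'[1] = 0b1111, P'[2] = 0b0000, P'[3] = 0b1011, P'[4] = 0b1010, P'[5] = 0b0111

In CTR with a reused counter, both messages share the same keystream S_i, so C_i ⊕ C'_i = P_i ⊕ P'_i and thus P'_i = P_i ⊕ C_i ⊕ C'_i.
P'[1]: 0b0101 ⊕ 0b1101 ⊕ 0b0111 = 0b1111.
P'[2]: 0b1100 ⊕ 0b1011 ⊕ 0b0111 = 0b0000.
P'[3]: 0b0111 ⊕ 0b1101 ⊕ 0b0001 = 0b1011.
P'[4]: 0b1011 ⊕ 0b0010 ⊕ 0b0011 = 0b1010.
P'[5]: 0b1110 ⊕ 0b1010 ⊕ 0b0011 = 0b0111.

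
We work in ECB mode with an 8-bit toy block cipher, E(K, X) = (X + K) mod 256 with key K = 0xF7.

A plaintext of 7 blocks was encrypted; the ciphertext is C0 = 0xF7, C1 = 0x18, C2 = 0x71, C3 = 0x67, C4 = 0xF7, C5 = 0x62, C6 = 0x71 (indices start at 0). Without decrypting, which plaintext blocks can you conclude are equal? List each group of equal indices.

P0 = P4; P2 = P6

ECB encrypts each block independently with the same key, so equal ciphertext blocks imply equal plaintext blocks.
C0 = C4 = 0xF7, so P0 = P4.
C2 = C6 = 0x71, so P2 = P6.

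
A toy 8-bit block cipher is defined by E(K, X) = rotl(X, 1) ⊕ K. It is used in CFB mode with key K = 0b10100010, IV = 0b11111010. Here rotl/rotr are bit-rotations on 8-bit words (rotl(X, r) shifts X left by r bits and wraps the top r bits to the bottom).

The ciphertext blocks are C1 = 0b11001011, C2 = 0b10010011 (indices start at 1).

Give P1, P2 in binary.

CFB decryption: P_i = C_i ⊕ E(K, C_{i−1}), with C_{0} = IV.
P1: E(K, 0b11111010) = 0b01010111; 0b11001011 ⊕ 0b01010111 = 0b10011100.
P2: E(K, 0b11001011) = 0b00110101; 0b10010011 ⊕ 0b00110101 = 0b10100110.

P1 = 0b10011100, P2 = 0b10100110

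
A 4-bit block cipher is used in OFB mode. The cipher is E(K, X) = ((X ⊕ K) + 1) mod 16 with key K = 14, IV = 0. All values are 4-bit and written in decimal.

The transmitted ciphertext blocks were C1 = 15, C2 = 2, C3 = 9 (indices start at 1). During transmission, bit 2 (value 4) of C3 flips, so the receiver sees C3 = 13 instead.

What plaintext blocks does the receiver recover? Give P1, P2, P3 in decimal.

P1 = 0, P2 = 0, P3 = 0

OFB decryption: S_i = E(K, S_{i−1}) with S_{0} = IV; P_i = C_i ⊕ S_i.
Only C3 changed, to 13. In OFB, a change in C_i flips the same bit in P_i only; the keystream is unaffected. Decrypting the received ciphertext:
P1: S = E(K, 0) = 15; 15 ⊕ 15 = 0.
P2: S = E(K, 15) = 2; 2 ⊕ 2 = 0.
P3: S = E(K, 2) = 13; 13 ⊕ 13 = 0.
Blocks that differ from the original plaintext: P3.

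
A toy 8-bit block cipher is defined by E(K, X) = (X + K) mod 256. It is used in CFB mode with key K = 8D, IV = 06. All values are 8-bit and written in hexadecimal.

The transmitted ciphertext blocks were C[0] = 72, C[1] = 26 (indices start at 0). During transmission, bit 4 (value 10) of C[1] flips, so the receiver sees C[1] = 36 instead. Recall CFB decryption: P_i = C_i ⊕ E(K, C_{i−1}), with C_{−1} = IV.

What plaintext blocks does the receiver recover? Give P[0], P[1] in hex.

P[0] = E1, P[1] = C9

Only C[1] changed, to 36. In CFB, a change in C_i flips the same bit in P_i and garbles P_{i+1}. Decrypting the received ciphertext:
P[0]: E(K, 06) = 93; 72 ⊕ 93 = E1.
P[1]: E(K, 72) = FF; 36 ⊕ FF = C9.
Blocks that differ from the original plaintext: P[1].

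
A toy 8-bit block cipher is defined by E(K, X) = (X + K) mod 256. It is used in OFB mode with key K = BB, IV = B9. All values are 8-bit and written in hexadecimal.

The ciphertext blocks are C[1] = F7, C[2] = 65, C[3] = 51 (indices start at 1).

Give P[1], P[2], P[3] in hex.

OFB decryption: S_i = E(K, S_{i−1}) with S_{0} = IV; P_i = C_i ⊕ S_i.
P[1]: S = E(K, B9) = 74; F7 ⊕ 74 = 83.
P[2]: S = E(K, 74) = 2F; 65 ⊕ 2F = 4A.
P[3]: S = E(K, 2F) = EA; 51 ⊕ EA = BB.

P[1] = 83, P[2] = 4A, P[3] = BB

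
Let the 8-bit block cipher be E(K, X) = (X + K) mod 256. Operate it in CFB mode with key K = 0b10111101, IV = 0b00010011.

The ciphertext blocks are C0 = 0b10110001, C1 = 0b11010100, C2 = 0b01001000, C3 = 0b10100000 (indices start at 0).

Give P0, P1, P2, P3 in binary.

CFB decryption: P_i = C_i ⊕ E(K, C_{i−1}), with C_{−1} = IV.
P0: E(K, 0b00010011) = 0b11010000; 0b10110001 ⊕ 0b11010000 = 0b01100001.
P1: E(K, 0b10110001) = 0b01101110; 0b11010100 ⊕ 0b01101110 = 0b10111010.
P2: E(K, 0b11010100) = 0b10010001; 0b01001000 ⊕ 0b10010001 = 0b11011001.
P3: E(K, 0b01001000) = 0b00000101; 0b10100000 ⊕ 0b00000101 = 0b10100101.

P0 = 0b01100001, P1 = 0b10111010, P2 = 0b11011001, P3 = 0b10100101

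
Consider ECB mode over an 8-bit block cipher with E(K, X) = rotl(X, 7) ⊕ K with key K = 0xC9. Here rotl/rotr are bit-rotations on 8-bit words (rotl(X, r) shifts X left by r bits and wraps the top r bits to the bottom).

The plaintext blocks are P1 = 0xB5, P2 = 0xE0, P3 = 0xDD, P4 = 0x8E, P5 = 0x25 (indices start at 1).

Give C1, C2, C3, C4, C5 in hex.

ECB encryption: C_i = E(K, P_i).
C1: E(K, 0xB5) = 0x13.
C2: E(K, 0xE0) = 0xB9.
C3: E(K, 0xDD) = 0x27.
C4: E(K, 0x8E) = 0x8E.
C5: E(K, 0x25) = 0x5B.

C1 = 0x13, C2 = 0xB9, C3 = 0x27, C4 = 0x8E, C5 = 0x5B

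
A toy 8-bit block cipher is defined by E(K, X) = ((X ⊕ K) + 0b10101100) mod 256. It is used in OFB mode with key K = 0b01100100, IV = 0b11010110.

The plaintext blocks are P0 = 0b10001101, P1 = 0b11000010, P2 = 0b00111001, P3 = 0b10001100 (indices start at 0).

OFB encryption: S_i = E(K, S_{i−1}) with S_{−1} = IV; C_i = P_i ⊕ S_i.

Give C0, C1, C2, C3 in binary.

C0: S = E(K, 0b11010110) = 0b01011110; 0b10001101 ⊕ 0b01011110 = 0b11010011.
C1: S = E(K, 0b01011110) = 0b11100110; 0b11000010 ⊕ 0b11100110 = 0b00100100.
C2: S = E(K, 0b11100110) = 0b00101110; 0b00111001 ⊕ 0b00101110 = 0b00010111.
C3: S = E(K, 0b00101110) = 0b11110110; 0b10001100 ⊕ 0b11110110 = 0b01111010.

C0 = 0b11010011, C1 = 0b00100100, C2 = 0b00010111, C3 = 0b01111010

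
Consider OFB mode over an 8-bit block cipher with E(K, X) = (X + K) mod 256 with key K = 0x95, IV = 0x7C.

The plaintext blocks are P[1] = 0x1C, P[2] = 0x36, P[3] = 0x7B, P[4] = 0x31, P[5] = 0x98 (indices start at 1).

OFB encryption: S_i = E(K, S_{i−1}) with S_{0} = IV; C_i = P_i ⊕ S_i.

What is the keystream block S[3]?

C[1]: S = E(K, 0x7C) = 0x11; 0x1C ⊕ 0x11 = 0x0D.
C[2]: S = E(K, 0x11) = 0xA6; 0x36 ⊕ 0xA6 = 0x90.
C[3]: S = E(K, 0xA6) = 0x3B; 0x7B ⊕ 0x3B = 0x40.
So S[3] = 0x3B.

0x3B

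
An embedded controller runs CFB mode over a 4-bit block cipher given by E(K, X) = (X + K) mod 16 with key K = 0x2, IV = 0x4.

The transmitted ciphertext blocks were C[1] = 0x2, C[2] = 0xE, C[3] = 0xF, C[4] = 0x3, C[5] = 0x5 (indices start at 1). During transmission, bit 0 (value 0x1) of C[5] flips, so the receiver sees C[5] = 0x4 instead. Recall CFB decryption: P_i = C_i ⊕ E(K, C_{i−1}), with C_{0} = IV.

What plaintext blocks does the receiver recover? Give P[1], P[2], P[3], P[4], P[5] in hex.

Only C[5] changed, to 0x4. In CFB, a change in C_i flips the same bit in P_i and garbles P_{i+1}. Decrypting the received ciphertext:
P[1]: E(K, 0x4) = 0x6; 0x2 ⊕ 0x6 = 0x4.
P[2]: E(K, 0x2) = 0x4; 0xE ⊕ 0x4 = 0xA.
P[3]: E(K, 0xE) = 0x0; 0xF ⊕ 0x0 = 0xF.
P[4]: E(K, 0xF) = 0x1; 0x3 ⊕ 0x1 = 0x2.
P[5]: E(K, 0x3) = 0x5; 0x4 ⊕ 0x5 = 0x1.
Blocks that differ from the original plaintext: P[5].

P[1] = 0x4, P[2] = 0xA, P[3] = 0xF, P[4] = 0x2, P[5] = 0x1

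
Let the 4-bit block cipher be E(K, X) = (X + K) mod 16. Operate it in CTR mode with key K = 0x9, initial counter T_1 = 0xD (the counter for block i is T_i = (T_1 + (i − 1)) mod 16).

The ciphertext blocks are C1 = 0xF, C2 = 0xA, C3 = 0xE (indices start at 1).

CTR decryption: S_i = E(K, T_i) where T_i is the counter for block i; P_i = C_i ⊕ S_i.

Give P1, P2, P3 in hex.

P1 = 0x9, P2 = 0xD, P3 = 0x6

P1: T = 0xD, S = E(K, T) = 0x6; 0xF ⊕ 0x6 = 0x9.
P2: T = 0xE, S = E(K, T) = 0x7; 0xA ⊕ 0x7 = 0xD.
P3: T = 0xF, S = E(K, T) = 0x8; 0xE ⊕ 0x8 = 0x6.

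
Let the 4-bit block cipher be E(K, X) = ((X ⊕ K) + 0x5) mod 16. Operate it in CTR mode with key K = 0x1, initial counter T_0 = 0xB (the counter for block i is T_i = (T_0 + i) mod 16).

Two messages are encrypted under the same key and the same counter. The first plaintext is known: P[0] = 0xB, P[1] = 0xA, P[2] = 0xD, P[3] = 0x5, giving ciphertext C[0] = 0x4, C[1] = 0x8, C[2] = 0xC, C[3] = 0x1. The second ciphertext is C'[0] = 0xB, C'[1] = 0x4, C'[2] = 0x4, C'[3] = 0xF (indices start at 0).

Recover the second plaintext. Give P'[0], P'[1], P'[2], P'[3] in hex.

P'[0] = 0x4, P'[1] = 0x6, P'[2] = 0x5, P'[3] = 0xB

In CTR with a reused counter, both messages share the same keystream S_i, so C_i ⊕ C'_i = P_i ⊕ P'_i and thus P'_i = P_i ⊕ C_i ⊕ C'_i.
P'[0]: 0xB ⊕ 0x4 ⊕ 0xB = 0x4.
P'[1]: 0xA ⊕ 0x8 ⊕ 0x4 = 0x6.
P'[2]: 0xD ⊕ 0xC ⊕ 0x4 = 0x5.
P'[3]: 0x5 ⊕ 0x1 ⊕ 0xF = 0xB.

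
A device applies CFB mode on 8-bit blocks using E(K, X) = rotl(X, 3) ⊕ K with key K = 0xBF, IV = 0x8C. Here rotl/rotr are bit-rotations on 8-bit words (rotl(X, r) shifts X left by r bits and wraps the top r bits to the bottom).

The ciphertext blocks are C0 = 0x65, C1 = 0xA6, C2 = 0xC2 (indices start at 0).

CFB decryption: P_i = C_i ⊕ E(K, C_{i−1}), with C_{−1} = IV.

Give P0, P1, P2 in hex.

P0 = 0xBE, P1 = 0x32, P2 = 0x48

P0: E(K, 0x8C) = 0xDB; 0x65 ⊕ 0xDB = 0xBE.
P1: E(K, 0x65) = 0x94; 0xA6 ⊕ 0x94 = 0x32.
P2: E(K, 0xA6) = 0x8A; 0xC2 ⊕ 0x8A = 0x48.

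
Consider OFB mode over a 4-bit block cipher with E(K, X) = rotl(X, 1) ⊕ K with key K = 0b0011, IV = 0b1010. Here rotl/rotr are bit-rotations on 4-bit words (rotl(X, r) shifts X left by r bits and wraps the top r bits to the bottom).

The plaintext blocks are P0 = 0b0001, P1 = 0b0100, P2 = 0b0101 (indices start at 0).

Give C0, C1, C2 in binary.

C0 = 0b0111, C1 = 0b1011, C2 = 0b1001

OFB encryption: S_i = E(K, S_{i−1}) with S_{−1} = IV; C_i = P_i ⊕ S_i.
C0: S = E(K, 0b1010) = 0b0110; 0b0001 ⊕ 0b0110 = 0b0111.
C1: S = E(K, 0b0110) = 0b1111; 0b0100 ⊕ 0b1111 = 0b1011.
C2: S = E(K, 0b1111) = 0b1100; 0b0101 ⊕ 0b1100 = 0b1001.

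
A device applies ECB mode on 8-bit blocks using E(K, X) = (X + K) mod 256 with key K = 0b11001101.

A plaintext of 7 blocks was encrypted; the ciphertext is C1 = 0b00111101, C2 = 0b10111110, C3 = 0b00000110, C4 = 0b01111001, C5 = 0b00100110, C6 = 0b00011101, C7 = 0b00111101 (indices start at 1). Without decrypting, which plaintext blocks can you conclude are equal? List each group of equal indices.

P1 = P7

ECB encrypts each block independently with the same key, so equal ciphertext blocks imply equal plaintext blocks.
C1 = C7 = 0b00111101, so P1 = P7.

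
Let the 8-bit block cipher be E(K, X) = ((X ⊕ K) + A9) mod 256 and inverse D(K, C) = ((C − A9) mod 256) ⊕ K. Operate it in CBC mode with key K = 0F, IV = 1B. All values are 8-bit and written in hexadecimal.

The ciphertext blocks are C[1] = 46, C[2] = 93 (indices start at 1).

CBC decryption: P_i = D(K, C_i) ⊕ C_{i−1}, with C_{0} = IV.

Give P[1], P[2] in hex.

P[1] = 89, P[2] = A3

P[1]: D(K, 46) = 92; 92 ⊕ 1B = 89.
P[2]: D(K, 93) = E5; E5 ⊕ 46 = A3.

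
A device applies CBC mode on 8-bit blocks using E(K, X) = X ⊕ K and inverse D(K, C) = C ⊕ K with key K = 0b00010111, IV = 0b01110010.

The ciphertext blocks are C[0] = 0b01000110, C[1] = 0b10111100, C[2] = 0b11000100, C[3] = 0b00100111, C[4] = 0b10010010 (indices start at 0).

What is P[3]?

CBC decryption: P_i = D(K, C_i) ⊕ C_{i−1}, with C_{−1} = IV.
P[3]: D(K, 0b00100111) = 0b00110000; 0b00110000 ⊕ 0b11000100 = 0b11110100.

P[3] = 0b11110100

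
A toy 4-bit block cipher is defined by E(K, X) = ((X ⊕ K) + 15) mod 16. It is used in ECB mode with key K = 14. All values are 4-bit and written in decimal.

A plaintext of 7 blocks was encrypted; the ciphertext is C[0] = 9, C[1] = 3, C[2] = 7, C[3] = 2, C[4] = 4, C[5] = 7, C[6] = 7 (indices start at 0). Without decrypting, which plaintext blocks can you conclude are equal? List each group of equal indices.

P[2] = P[5] = P[6]

ECB encrypts each block independently with the same key, so equal ciphertext blocks imply equal plaintext blocks.
C[2] = C[5] = C[6] = 7, so P[2] = P[5] = P[6].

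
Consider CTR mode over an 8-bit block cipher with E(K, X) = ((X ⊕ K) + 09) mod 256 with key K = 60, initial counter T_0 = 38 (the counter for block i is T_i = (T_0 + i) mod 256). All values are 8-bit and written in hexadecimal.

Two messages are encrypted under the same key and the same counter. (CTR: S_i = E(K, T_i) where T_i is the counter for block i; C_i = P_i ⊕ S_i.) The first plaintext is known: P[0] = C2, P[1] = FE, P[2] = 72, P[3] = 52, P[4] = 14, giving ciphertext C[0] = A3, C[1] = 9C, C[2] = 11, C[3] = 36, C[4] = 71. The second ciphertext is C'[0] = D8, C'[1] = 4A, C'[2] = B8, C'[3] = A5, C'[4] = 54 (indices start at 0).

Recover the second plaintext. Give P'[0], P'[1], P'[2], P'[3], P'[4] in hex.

P'[0] = B9, P'[1] = 28, P'[2] = DB, P'[3] = C1, P'[4] = 31

In CTR with a reused counter, both messages share the same keystream S_i, so C_i ⊕ C'_i = P_i ⊕ P'_i and thus P'_i = P_i ⊕ C_i ⊕ C'_i.
P'[0]: C2 ⊕ A3 ⊕ D8 = B9.
P'[1]: FE ⊕ 9C ⊕ 4A = 28.
P'[2]: 72 ⊕ 11 ⊕ B8 = DB.
P'[3]: 52 ⊕ 36 ⊕ A5 = C1.
P'[4]: 14 ⊕ 71 ⊕ 54 = 31.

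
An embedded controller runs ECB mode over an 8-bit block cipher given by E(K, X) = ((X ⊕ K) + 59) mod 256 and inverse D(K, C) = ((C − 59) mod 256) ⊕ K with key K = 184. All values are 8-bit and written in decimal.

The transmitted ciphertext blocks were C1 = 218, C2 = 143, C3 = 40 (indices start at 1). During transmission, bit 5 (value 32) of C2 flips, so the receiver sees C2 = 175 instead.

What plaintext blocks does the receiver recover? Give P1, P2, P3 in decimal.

ECB decryption: P_i = D(K, C_i).
Only C2 changed, to 175. In ECB, a change in C_i affects only P_i. Decrypting the received ciphertext:
P1: D(K, 218) = 39.
P2: D(K, 175) = 204.
P3: D(K, 40) = 85.
Blocks that differ from the original plaintext: P2.

P1 = 39, P2 = 204, P3 = 85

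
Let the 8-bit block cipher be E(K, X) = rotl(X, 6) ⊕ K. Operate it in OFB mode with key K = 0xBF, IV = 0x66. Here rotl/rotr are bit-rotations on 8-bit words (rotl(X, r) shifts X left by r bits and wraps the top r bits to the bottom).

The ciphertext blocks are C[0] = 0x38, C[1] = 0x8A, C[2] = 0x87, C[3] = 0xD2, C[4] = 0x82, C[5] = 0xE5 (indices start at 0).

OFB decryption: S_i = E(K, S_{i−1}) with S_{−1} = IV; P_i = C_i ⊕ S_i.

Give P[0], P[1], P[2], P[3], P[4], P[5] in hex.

P[0] = 0x1E, P[1] = 0xBC, P[2] = 0xB5, P[3] = 0xE1, P[4] = 0xF1, P[5] = 0x86

P[0]: S = E(K, 0x66) = 0x26; 0x38 ⊕ 0x26 = 0x1E.
P[1]: S = E(K, 0x26) = 0x36; 0x8A ⊕ 0x36 = 0xBC.
P[2]: S = E(K, 0x36) = 0x32; 0x87 ⊕ 0x32 = 0xB5.
P[3]: S = E(K, 0x32) = 0x33; 0xD2 ⊕ 0x33 = 0xE1.
P[4]: S = E(K, 0x33) = 0x73; 0x82 ⊕ 0x73 = 0xF1.
P[5]: S = E(K, 0x73) = 0x63; 0xE5 ⊕ 0x63 = 0x86.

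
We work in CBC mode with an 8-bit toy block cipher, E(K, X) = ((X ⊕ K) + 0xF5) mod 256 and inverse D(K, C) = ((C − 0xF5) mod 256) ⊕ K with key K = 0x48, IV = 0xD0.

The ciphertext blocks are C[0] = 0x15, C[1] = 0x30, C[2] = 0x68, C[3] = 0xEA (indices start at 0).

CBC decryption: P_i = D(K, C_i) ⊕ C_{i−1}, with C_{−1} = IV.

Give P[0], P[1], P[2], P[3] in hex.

P[0]: D(K, 0x15) = 0x68; 0x68 ⊕ 0xD0 = 0xB8.
P[1]: D(K, 0x30) = 0x73; 0x73 ⊕ 0x15 = 0x66.
P[2]: D(K, 0x68) = 0x3B; 0x3B ⊕ 0x30 = 0x0B.
P[3]: D(K, 0xEA) = 0xBD; 0xBD ⊕ 0x68 = 0xD5.

P[0] = 0xB8, P[1] = 0x66, P[2] = 0x0B, P[3] = 0xD5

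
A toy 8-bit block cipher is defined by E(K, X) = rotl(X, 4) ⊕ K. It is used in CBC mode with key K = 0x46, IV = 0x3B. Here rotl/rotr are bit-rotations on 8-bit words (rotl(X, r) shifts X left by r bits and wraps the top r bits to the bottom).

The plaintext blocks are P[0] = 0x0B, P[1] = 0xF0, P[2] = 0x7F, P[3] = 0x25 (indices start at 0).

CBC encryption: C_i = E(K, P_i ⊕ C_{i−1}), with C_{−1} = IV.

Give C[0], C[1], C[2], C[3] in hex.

C[0] = 0x45, C[1] = 0x1D, C[2] = 0x60, C[3] = 0x12

C[0]: P[0] ⊕ 0x3B = 0x30; E(K, 0x30) = 0x45.
C[1]: P[1] ⊕ 0x45 = 0xB5; E(K, 0xB5) = 0x1D.
C[2]: P[2] ⊕ 0x1D = 0x62; E(K, 0x62) = 0x60.
C[3]: P[3] ⊕ 0x60 = 0x45; E(K, 0x45) = 0x12.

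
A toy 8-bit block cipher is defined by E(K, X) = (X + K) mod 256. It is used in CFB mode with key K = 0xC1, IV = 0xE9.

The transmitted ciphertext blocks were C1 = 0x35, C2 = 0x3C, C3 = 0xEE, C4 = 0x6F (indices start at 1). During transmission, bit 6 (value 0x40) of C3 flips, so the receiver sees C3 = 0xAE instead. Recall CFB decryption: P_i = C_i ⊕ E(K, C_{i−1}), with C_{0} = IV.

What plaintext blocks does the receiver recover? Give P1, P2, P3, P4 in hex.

Only C3 changed, to 0xAE. In CFB, a change in C_i flips the same bit in P_i and garbles P_{i+1}. Decrypting the received ciphertext:
P1: E(K, 0xE9) = 0xAA; 0x35 ⊕ 0xAA = 0x9F.
P2: E(K, 0x35) = 0xF6; 0x3C ⊕ 0xF6 = 0xCA.
P3: E(K, 0x3C) = 0xFD; 0xAE ⊕ 0xFD = 0x53.
P4: E(K, 0xAE) = 0x6F; 0x6F ⊕ 0x6F = 0x00.
Blocks that differ from the original plaintext: P3, P4.

P1 = 0x9F, P2 = 0xCA, P3 = 0x53, P4 = 0x00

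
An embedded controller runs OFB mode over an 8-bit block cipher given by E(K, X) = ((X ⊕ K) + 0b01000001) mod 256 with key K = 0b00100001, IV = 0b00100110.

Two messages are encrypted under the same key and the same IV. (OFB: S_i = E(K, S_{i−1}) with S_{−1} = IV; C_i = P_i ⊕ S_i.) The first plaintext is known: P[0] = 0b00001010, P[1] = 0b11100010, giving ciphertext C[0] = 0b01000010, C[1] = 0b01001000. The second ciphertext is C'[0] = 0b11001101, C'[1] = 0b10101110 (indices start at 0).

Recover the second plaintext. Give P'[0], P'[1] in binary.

In OFB with a reused IV, both messages share the same keystream S_i, so C_i ⊕ C'_i = P_i ⊕ P'_i and thus P'_i = P_i ⊕ C_i ⊕ C'_i.
P'[0]: 0b00001010 ⊕ 0b01000010 ⊕ 0b11001101 = 0b10000101.
P'[1]: 0b11100010 ⊕ 0b01001000 ⊕ 0b10101110 = 0b00000100.

P'[0] = 0b10000101, P'[1] = 0b00000100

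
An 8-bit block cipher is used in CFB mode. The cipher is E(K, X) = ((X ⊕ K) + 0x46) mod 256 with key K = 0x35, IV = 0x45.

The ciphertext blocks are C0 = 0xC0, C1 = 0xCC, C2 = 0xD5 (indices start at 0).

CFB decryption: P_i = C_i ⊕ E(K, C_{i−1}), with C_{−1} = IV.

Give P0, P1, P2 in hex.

P0 = 0x76, P1 = 0xF7, P2 = 0xEA

P0: E(K, 0x45) = 0xB6; 0xC0 ⊕ 0xB6 = 0x76.
P1: E(K, 0xC0) = 0x3B; 0xCC ⊕ 0x3B = 0xF7.
P2: E(K, 0xCC) = 0x3F; 0xD5 ⊕ 0x3F = 0xEA.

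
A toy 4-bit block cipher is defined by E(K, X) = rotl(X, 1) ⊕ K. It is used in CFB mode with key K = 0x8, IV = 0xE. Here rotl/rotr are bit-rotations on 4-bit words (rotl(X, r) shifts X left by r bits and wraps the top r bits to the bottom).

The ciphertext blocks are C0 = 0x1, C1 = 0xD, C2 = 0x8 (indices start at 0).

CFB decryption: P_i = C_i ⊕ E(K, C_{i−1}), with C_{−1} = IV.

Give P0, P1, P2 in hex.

P0: E(K, 0xE) = 0x5; 0x1 ⊕ 0x5 = 0x4.
P1: E(K, 0x1) = 0xA; 0xD ⊕ 0xA = 0x7.
P2: E(K, 0xD) = 0x3; 0x8 ⊕ 0x3 = 0xB.

P0 = 0x4, P1 = 0x7, P2 = 0xB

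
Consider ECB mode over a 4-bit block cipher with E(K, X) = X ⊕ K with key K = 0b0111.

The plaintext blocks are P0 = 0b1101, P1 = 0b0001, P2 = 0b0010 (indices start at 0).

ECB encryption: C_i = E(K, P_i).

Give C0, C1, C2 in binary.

C0 = 0b1010, C1 = 0b0110, C2 = 0b0101

C0: E(K, 0b1101) = 0b1010.
C1: E(K, 0b0001) = 0b0110.
C2: E(K, 0b0010) = 0b0101.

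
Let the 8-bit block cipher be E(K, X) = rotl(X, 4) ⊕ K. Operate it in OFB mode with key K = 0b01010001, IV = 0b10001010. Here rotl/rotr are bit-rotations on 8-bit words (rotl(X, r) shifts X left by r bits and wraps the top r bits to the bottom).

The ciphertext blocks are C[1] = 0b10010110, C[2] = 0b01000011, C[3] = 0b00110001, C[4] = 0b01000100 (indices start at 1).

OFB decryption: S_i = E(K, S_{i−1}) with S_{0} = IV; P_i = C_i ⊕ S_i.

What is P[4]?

P[1]: S = E(K, 0b10001010) = 0b11111001; 0b10010110 ⊕ 0b11111001 = 0b01101111.
P[2]: S = E(K, 0b11111001) = 0b11001110; 0b01000011 ⊕ 0b11001110 = 0b10001101.
P[3]: S = E(K, 0b11001110) = 0b10111101; 0b00110001 ⊕ 0b10111101 = 0b10001100.
P[4]: S = E(K, 0b10111101) = 0b10001010; 0b01000100 ⊕ 0b10001010 = 0b11001110.

P[4] = 0b11001110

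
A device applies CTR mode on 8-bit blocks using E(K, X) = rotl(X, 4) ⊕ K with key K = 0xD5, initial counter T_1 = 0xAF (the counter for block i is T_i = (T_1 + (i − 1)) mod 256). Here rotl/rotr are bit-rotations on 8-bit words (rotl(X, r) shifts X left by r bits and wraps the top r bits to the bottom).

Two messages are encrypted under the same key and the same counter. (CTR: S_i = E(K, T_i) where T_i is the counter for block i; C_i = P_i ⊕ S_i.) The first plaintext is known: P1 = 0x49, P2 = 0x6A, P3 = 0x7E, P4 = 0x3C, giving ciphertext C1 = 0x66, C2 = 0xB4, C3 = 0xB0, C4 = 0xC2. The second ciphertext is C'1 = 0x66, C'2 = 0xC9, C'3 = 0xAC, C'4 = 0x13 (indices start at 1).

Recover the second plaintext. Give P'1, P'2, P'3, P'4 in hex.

P'1 = 0x49, P'2 = 0x17, P'3 = 0x62, P'4 = 0xED

In CTR with a reused counter, both messages share the same keystream S_i, so C_i ⊕ C'_i = P_i ⊕ P'_i and thus P'_i = P_i ⊕ C_i ⊕ C'_i.
P'1: 0x49 ⊕ 0x66 ⊕ 0x66 = 0x49.
P'2: 0x6A ⊕ 0xB4 ⊕ 0xC9 = 0x17.
P'3: 0x7E ⊕ 0xB0 ⊕ 0xAC = 0x62.
P'4: 0x3C ⊕ 0xC2 ⊕ 0x13 = 0xED.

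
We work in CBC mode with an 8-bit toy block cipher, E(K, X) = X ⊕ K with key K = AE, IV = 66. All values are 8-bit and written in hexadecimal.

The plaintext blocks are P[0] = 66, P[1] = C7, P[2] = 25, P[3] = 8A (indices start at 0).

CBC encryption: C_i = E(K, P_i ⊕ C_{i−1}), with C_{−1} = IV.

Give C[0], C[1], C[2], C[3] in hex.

C[0]: P[0] ⊕ 66 = 00; E(K, 00) = AE.
C[1]: P[1] ⊕ AE = 69; E(K, 69) = C7.
C[2]: P[2] ⊕ C7 = E2; E(K, E2) = 4C.
C[3]: P[3] ⊕ 4C = C6; E(K, C6) = 68.

C[0] = AE, C[1] = C7, C[2] = 4C, C[3] = 68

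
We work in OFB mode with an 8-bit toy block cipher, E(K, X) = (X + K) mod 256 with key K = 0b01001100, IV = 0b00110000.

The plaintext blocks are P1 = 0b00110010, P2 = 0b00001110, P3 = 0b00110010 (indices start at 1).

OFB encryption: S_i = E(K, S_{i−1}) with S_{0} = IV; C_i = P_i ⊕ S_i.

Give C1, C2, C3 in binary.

C1 = 0b01001110, C2 = 0b11000110, C3 = 0b00100110

C1: S = E(K, 0b00110000) = 0b01111100; 0b00110010 ⊕ 0b01111100 = 0b01001110.
C2: S = E(K, 0b01111100) = 0b11001000; 0b00001110 ⊕ 0b11001000 = 0b11000110.
C3: S = E(K, 0b11001000) = 0b00010100; 0b00110010 ⊕ 0b00010100 = 0b00100110.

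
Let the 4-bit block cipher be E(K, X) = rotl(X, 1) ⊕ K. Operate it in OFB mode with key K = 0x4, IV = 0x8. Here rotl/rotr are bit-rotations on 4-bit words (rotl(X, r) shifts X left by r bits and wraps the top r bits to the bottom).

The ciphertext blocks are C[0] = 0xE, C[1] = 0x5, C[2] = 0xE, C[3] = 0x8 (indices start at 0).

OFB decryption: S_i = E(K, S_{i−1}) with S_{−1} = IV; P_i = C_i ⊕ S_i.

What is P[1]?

P[1] = 0xB

P[0]: S = E(K, 0x8) = 0x5; 0xE ⊕ 0x5 = 0xB.
P[1]: S = E(K, 0x5) = 0xE; 0x5 ⊕ 0xE = 0xB.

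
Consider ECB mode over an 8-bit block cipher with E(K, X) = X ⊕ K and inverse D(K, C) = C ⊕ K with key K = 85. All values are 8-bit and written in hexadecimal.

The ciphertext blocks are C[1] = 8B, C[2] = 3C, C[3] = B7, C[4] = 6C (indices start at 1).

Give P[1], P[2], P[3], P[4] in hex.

ECB decryption: P_i = D(K, C_i).
P[1]: D(K, 8B) = 0E.
P[2]: D(K, 3C) = B9.
P[3]: D(K, B7) = 32.
P[4]: D(K, 6C) = E9.

P[1] = 0E, P[2] = B9, P[3] = 32, P[4] = E9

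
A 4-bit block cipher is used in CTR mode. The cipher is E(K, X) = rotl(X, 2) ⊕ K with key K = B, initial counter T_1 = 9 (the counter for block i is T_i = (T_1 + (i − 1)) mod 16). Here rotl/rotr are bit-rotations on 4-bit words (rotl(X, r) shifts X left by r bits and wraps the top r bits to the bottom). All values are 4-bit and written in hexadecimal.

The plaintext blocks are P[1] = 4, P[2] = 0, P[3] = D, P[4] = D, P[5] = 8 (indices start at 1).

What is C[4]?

CTR encryption: S_i = E(K, T_i) where T_i is the counter for block i; C_i = P_i ⊕ S_i.
C[1]: T = 9, S = E(K, T) = D; 4 ⊕ D = 9.
C[2]: T = A, S = E(K, T) = 1; 0 ⊕ 1 = 1.
C[3]: T = B, S = E(K, T) = 5; D ⊕ 5 = 8.
C[4]: T = C, S = E(K, T) = 8; D ⊕ 8 = 5.

C[4] = 5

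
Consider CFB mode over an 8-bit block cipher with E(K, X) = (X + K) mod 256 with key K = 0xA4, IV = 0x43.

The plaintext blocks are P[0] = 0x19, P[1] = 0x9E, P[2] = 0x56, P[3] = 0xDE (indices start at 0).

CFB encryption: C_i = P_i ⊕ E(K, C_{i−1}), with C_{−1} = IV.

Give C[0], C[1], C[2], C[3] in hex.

C[0] = 0xFE, C[1] = 0x3C, C[2] = 0xB6, C[3] = 0x84

C[0]: E(K, 0x43) = 0xE7; 0x19 ⊕ 0xE7 = 0xFE.
C[1]: E(K, 0xFE) = 0xA2; 0x9E ⊕ 0xA2 = 0x3C.
C[2]: E(K, 0x3C) = 0xE0; 0x56 ⊕ 0xE0 = 0xB6.
C[3]: E(K, 0xB6) = 0x5A; 0xDE ⊕ 0x5A = 0x84.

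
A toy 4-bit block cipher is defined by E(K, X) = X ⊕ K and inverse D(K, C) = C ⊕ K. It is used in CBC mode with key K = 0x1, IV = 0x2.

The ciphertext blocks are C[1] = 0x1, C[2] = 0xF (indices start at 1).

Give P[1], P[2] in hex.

CBC decryption: P_i = D(K, C_i) ⊕ C_{i−1}, with C_{0} = IV.
P[1]: D(K, 0x1) = 0x0; 0x0 ⊕ 0x2 = 0x2.
P[2]: D(K, 0xF) = 0xE; 0xE ⊕ 0x1 = 0xF.

P[1] = 0x2, P[2] = 0xF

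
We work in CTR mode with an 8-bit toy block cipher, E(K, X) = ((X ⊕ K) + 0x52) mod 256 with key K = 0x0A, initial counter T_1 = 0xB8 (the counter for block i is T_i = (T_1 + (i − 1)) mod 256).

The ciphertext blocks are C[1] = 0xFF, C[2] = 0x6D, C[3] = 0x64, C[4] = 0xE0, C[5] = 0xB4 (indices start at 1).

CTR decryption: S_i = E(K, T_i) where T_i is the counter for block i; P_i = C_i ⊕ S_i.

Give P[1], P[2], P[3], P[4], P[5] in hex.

P[1]: T = 0xB8, S = E(K, T) = 0x04; 0xFF ⊕ 0x04 = 0xFB.
P[2]: T = 0xB9, S = E(K, T) = 0x05; 0x6D ⊕ 0x05 = 0x68.
P[3]: T = 0xBA, S = E(K, T) = 0x02; 0x64 ⊕ 0x02 = 0x66.
P[4]: T = 0xBB, S = E(K, T) = 0x03; 0xE0 ⊕ 0x03 = 0xE3.
P[5]: T = 0xBC, S = E(K, T) = 0x08; 0xB4 ⊕ 0x08 = 0xBC.

P[1] = 0xFB, P[2] = 0x68, P[3] = 0x66, P[4] = 0xE3, P[5] = 0xBC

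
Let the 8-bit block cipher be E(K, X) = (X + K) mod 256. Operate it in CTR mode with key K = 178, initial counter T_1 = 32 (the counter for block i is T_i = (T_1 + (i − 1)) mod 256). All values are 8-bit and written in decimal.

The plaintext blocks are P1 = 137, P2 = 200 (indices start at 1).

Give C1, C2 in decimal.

C1 = 91, C2 = 27

CTR encryption: S_i = E(K, T_i) where T_i is the counter for block i; C_i = P_i ⊕ S_i.
C1: T = 32, S = E(K, T) = 210; 137 ⊕ 210 = 91.
C2: T = 33, S = E(K, T) = 211; 200 ⊕ 211 = 27.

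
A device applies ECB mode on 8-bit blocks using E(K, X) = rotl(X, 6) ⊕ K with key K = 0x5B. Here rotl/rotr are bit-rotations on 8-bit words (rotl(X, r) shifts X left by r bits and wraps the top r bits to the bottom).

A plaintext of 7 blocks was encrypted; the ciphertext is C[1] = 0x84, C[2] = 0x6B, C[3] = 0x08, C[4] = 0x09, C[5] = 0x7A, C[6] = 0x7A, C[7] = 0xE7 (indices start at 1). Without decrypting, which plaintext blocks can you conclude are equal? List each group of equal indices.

ECB encrypts each block independently with the same key, so equal ciphertext blocks imply equal plaintext blocks.
C[5] = C[6] = 0x7A, so P[5] = P[6].

P[5] = P[6]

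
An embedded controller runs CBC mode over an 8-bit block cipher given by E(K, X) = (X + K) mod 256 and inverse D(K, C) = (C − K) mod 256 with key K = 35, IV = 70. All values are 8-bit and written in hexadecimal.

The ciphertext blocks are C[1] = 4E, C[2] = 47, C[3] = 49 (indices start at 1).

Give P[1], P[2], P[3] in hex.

P[1] = 69, P[2] = 5C, P[3] = 53

CBC decryption: P_i = D(K, C_i) ⊕ C_{i−1}, with C_{0} = IV.
P[1]: D(K, 4E) = 19; 19 ⊕ 70 = 69.
P[2]: D(K, 47) = 12; 12 ⊕ 4E = 5C.
P[3]: D(K, 49) = 14; 14 ⊕ 47 = 53.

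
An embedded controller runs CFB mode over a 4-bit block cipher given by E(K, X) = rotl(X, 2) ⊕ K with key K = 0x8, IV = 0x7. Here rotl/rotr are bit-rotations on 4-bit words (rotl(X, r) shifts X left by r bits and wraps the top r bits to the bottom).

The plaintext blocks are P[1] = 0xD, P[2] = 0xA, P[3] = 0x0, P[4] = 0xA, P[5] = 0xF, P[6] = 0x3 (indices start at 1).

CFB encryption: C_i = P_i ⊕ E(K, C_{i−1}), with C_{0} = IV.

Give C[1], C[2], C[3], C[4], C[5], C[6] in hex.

C[1] = 0x8, C[2] = 0x0, C[3] = 0x8, C[4] = 0x0, C[5] = 0x7, C[6] = 0x6

C[1]: E(K, 0x7) = 0x5; 0xD ⊕ 0x5 = 0x8.
C[2]: E(K, 0x8) = 0xA; 0xA ⊕ 0xA = 0x0.
C[3]: E(K, 0x0) = 0x8; 0x0 ⊕ 0x8 = 0x8.
C[4]: E(K, 0x8) = 0xA; 0xA ⊕ 0xA = 0x0.
C[5]: E(K, 0x0) = 0x8; 0xF ⊕ 0x8 = 0x7.
C[6]: E(K, 0x7) = 0x5; 0x3 ⊕ 0x5 = 0x6.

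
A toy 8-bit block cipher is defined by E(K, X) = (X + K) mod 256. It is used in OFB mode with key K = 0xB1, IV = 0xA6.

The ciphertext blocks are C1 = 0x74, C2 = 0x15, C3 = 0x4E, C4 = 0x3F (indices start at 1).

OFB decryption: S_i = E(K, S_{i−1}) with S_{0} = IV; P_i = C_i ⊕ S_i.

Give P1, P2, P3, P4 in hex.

P1 = 0x23, P2 = 0x1D, P3 = 0xF7, P4 = 0x55

P1: S = E(K, 0xA6) = 0x57; 0x74 ⊕ 0x57 = 0x23.
P2: S = E(K, 0x57) = 0x08; 0x15 ⊕ 0x08 = 0x1D.
P3: S = E(K, 0x08) = 0xB9; 0x4E ⊕ 0xB9 = 0xF7.
P4: S = E(K, 0xB9) = 0x6A; 0x3F ⊕ 0x6A = 0x55.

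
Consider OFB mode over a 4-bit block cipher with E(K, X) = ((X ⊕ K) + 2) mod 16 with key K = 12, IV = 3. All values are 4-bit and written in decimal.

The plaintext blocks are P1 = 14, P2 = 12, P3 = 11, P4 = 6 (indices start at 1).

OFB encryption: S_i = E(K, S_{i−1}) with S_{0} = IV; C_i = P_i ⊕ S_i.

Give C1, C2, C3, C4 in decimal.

C1: S = E(K, 3) = 1; 14 ⊕ 1 = 15.
C2: S = E(K, 1) = 15; 12 ⊕ 15 = 3.
C3: S = E(K, 15) = 5; 11 ⊕ 5 = 14.
C4: S = E(K, 5) = 11; 6 ⊕ 11 = 13.

C1 = 15, C2 = 3, C3 = 14, C4 = 13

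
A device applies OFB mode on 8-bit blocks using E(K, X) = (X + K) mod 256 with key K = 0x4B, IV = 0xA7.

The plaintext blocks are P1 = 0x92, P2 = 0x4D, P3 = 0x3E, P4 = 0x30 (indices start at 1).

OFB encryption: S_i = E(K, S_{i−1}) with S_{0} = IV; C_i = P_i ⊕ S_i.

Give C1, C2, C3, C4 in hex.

C1: S = E(K, 0xA7) = 0xF2; 0x92 ⊕ 0xF2 = 0x60.
C2: S = E(K, 0xF2) = 0x3D; 0x4D ⊕ 0x3D = 0x70.
C3: S = E(K, 0x3D) = 0x88; 0x3E ⊕ 0x88 = 0xB6.
C4: S = E(K, 0x88) = 0xD3; 0x30 ⊕ 0xD3 = 0xE3.

C1 = 0x60, C2 = 0x70, C3 = 0xB6, C4 = 0xE3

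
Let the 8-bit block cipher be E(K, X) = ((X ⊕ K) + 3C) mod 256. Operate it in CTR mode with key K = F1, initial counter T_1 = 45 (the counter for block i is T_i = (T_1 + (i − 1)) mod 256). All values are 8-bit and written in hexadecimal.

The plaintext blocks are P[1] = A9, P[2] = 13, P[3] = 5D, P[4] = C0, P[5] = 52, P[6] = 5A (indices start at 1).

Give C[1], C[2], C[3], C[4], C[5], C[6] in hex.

C[1] = 59, C[2] = E0, C[3] = AF, C[4] = 35, C[5] = A6, C[6] = AD

CTR encryption: S_i = E(K, T_i) where T_i is the counter for block i; C_i = P_i ⊕ S_i.
C[1]: T = 45, S = E(K, T) = F0; A9 ⊕ F0 = 59.
C[2]: T = 46, S = E(K, T) = F3; 13 ⊕ F3 = E0.
C[3]: T = 47, S = E(K, T) = F2; 5D ⊕ F2 = AF.
C[4]: T = 48, S = E(K, T) = F5; C0 ⊕ F5 = 35.
C[5]: T = 49, S = E(K, T) = F4; 52 ⊕ F4 = A6.
C[6]: T = 4A, S = E(K, T) = F7; 5A ⊕ F7 = AD.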